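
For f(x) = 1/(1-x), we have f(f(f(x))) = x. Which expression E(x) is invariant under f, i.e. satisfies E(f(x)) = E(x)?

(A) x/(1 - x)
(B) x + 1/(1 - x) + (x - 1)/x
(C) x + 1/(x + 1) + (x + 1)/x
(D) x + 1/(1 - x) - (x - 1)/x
B

Replace x by f(x) = 1/(1 - x) in each option and simplify. As a quick numerical cross-check, also compare E(3) with E(f(3)) = E(-1/2).

(A) x/(1 - x)  ->  (1/(1 - x))/(1 - (1/(1 - x))) = -1/x; check: E(3) = -3/2 but E(-1/2) = -1/3.   [not invariant]
(B) x + 1/(1 - x) + (x - 1)/x  ->  (1/(1 - x)) + 1/(1 - (1/(1 - x))) + ((1/(1 - x)) - 1)/(1/(1 - x)), which simplifies back to x + 1/(1 - x) + (x - 1)/x; check: E(3) = 19/6, E(-1/2) = 19/6.   [invariant]
(C) x + 1/(x + 1) + (x + 1)/x  ->  (1/(1 - x)) + 1/((1/(1 - x)) + 1) + ((1/(1 - x)) + 1)/(1/(1 - x)) = (-x^3 + 6x^2 - 11x + 7)/(x^2 - 3x + 2); check: E(3) = 55/12 but E(-1/2) = 1/2.   [not invariant]
(D) x + 1/(1 - x) - (x - 1)/x  ->  (1/(1 - x)) + 1/(1 - (1/(1 - x))) - ((1/(1 - x)) - 1)/(1/(1 - x)) = (x^2(1 - x) - x + (x - 1)^2)/(x(x - 1)); check: E(3) = 11/6 but E(-1/2) = -17/6.   [not invariant]

Only (B) is unchanged. Indeed f(f(x)) = 1/(1 - 1/(1-x)) = (1-x)/(-x) = (x-1)/x, so E(x) = x + f(x) + f(f(x)) is the sum over the whole 3-cycle; applying f just permutes the three terms cyclically (x -> f(x) -> f(f(x)) -> x), leaving the sum unchanged.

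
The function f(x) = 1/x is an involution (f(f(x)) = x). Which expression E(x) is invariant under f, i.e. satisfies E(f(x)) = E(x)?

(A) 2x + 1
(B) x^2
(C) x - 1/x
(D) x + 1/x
D

Replace x by f(x) = 1/x in each option and simplify. As a quick numerical cross-check, also compare E(4) with E(f(4)) = E(1/4).

(A) 2x + 1  ->  2(1/x) + 1 = (x + 2)/x; check: E(4) = 9 but E(1/4) = 3/2.   [not invariant]
(B) x^2  ->  (1/x)^2 = x^(-2); check: E(4) = 16 but E(1/4) = 1/16.   [not invariant]
(C) x - 1/x  ->  (1/x) - 1/(1/x) = -x + 1/x; check: E(4) = 15/4 but E(1/4) = -15/4.   [not invariant]
(D) x + 1/x  ->  (1/x) + 1/(1/x), which simplifies back to x + 1/x; check: E(4) = 17/4, E(1/4) = 17/4.   [invariant]

Only (D) is unchanged. E is symmetric under swapping x with f(x) = 1/x, which is exactly what an involution does.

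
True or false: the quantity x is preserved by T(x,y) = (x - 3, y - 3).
False

Substitute T(x,y) = (x - 3, y - 3) into the expression and compare with the original.

Original: x
After applying T: (x - 3) = x - 3

This differs from the original x (difference: -3), so the expression is NOT invariant.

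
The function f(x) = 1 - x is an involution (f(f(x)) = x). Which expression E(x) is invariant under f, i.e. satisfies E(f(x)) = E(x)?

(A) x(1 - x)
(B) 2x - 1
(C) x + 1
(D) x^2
A

Replace x by f(x) = 1 - x in each option and simplify. As a quick numerical cross-check, also compare E(3) with E(f(3)) = E(-2).

(A) x(1 - x)  ->  (1 - x)(1 - (1 - x)), which simplifies back to x(1 - x); check: E(3) = -6, E(-2) = -6.   [invariant]
(B) 2x - 1  ->  2(1 - x) - 1 = 1 - 2x; check: E(3) = 5 but E(-2) = -5.   [not invariant]
(C) x + 1  ->  (1 - x) + 1 = 2 - x; check: E(3) = 4 but E(-2) = -1.   [not invariant]
(D) x^2  ->  (1 - x)^2 = (x - 1)^2; check: E(3) = 9 but E(-2) = 4.   [not invariant]

Only (A) is unchanged. E is symmetric under swapping x with f(x) = 1 - x, which is exactly what an involution does.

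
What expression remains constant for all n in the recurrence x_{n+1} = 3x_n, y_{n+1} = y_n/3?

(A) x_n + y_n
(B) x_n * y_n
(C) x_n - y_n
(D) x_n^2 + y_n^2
B

For the recurrence x_{n+1} = 3x_n, y_{n+1} = y_n/3:

x_{n+1} * y_{n+1} = (3x_n) * (y_n/3) = x_n * y_n
The product is conserved.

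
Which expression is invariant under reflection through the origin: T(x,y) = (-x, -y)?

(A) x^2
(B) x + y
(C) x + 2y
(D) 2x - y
A

The map is reflection through the origin: T(x,y) = (-x, -y).
Substitute the transformed coordinates into each option and compare with the original:
(A) x^2  ->  (-x)^2 = x^2   [equals x^2: invariant]
(B) x + y  ->  (-x) + (-y) = -x - y   [differs from x + y: not invariant]
(C) x + 2y  ->  (-x) + 2(-y) = -x - 2y   [differs from x + 2y: not invariant]
(D) 2x - y  ->  2(-x) - (-y) = -2x + y   [differs from 2x - y: not invariant]

Only option (A), x^2, is unchanged by the transformation.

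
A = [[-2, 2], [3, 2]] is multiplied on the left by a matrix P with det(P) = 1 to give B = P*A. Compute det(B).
-10

By the multiplicative property of determinants, det(B) = det(P*A) = det(P) * det(A) = det(A),
so the determinant is invariant under multiplication by any determinant-1 matrix; we just need det(A).

det(A) = (-2)(2) - (2)(3) = -4 - 6 = -10

Therefore det(B) = 1 * (-10) = -10.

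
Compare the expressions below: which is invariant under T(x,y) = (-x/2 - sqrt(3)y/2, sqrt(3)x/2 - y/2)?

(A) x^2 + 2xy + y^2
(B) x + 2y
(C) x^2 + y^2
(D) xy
C

An expression E(x,y) is invariant under T if E(T(x,y)) = E(x,y). Here T(x,y) = (-x/2 - sqrt(3)y/2, sqrt(3)x/2 - y/2).
Substitute the transformed coordinates into each option and compare with the original:
(A) x^2 + 2xy + y^2  ->  (-x/2 - sqrt(3)y/2)^2 + 2(-x/2 - sqrt(3)y/2)(sqrt(3)x/2 - y/2) + (sqrt(3)x/2 - y/2)^2 = -sqrt(3)x^2/2 + x^2 - xy + sqrt(3)y^2/2 + y^2   [differs from x^2 + 2xy + y^2: not invariant]
(B) x + 2y  ->  (-x/2 - sqrt(3)y/2) + 2(sqrt(3)x/2 - y/2) = -x/2 + sqrt(3)x - y - sqrt(3)y/2   [differs from x + 2y: not invariant]
(C) x^2 + y^2  ->  (-x/2 - sqrt(3)y/2)^2 + (sqrt(3)x/2 - y/2)^2 = x^2 + y^2   [equals x^2 + y^2: invariant]
(D) xy  ->  (-x/2 - sqrt(3)y/2)(sqrt(3)x/2 - y/2) = -sqrt(3)x^2/4 - xy/2 + sqrt(3)y^2/4   [differs from xy: not invariant]

Only option (C), x^2 + y^2, is unchanged by the transformation.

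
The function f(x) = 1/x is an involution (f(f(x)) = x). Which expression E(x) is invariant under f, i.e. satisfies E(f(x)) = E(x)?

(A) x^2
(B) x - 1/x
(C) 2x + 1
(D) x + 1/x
D

Replace x by f(x) = 1/x in each option and simplify. As a quick numerical cross-check, also compare E(5) with E(f(5)) = E(1/5).

(A) x^2  ->  (1/x)^2 = x^(-2); check: E(5) = 25 but E(1/5) = 1/25.   [not invariant]
(B) x - 1/x  ->  (1/x) - 1/(1/x) = -x + 1/x; check: E(5) = 24/5 but E(1/5) = -24/5.   [not invariant]
(C) 2x + 1  ->  2(1/x) + 1 = (x + 2)/x; check: E(5) = 11 but E(1/5) = 7/5.   [not invariant]
(D) x + 1/x  ->  (1/x) + 1/(1/x), which simplifies back to x + 1/x; check: E(5) = 26/5, E(1/5) = 26/5.   [invariant]

Only (D) is unchanged. E is symmetric under swapping x with f(x) = 1/x, which is exactly what an involution does.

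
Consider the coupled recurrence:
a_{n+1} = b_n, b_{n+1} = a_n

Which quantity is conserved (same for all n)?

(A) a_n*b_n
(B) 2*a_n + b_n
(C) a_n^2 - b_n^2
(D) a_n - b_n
A

Replace a_n by a_{n+1} = b_n and b_n by b_{n+1} = a_n in each option and simplify:
(A) a_n*b_n  ->  (b_n)*(a_n) = a_n*b_n   [conserved]
(B) 2*a_n + b_n  ->  2*(b_n) + (a_n) = a_n + 2*b_n   [not conserved]
(C) a_n^2 - b_n^2  ->  (b_n)^2 - (a_n)^2 = -a_n^2 + b_n^2   [not conserved]
(D) a_n - b_n  ->  (b_n) - (a_n) = -a_n + b_n   [not conserved]

Only (A) a_n*b_n returns to itself after one step, so it is the conserved quantity.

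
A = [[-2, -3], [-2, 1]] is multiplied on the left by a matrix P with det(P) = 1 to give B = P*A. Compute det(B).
-8

By the multiplicative property of determinants, det(B) = det(P*A) = det(P) * det(A) = det(A),
so the determinant is invariant under multiplication by any determinant-1 matrix; we just need det(A).

det(A) = (-2)(1) - (-3)(-2) = -2 - 6 = -8

Therefore det(B) = 1 * (-8) = -8.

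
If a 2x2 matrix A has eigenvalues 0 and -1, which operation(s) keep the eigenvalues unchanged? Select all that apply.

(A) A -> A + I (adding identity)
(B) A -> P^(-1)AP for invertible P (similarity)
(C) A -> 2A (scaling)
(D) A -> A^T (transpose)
B and D

Eigenvalues are preserved by:
1. Similarity transformations: A -> P^(-1)AP (same characteristic polynomial)
2. Transpose: A^T has the same eigenvalues as A

Eigenvalues are NOT preserved by:
- Adding identity: eigenvalues become 0+1, -1+1
- Scaling: eigenvalues become 0, -2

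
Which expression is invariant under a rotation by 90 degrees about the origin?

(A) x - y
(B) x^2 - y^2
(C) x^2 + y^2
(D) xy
C

A rotation by 90 degrees sends (x, y) to (-y, x).
Substitute the transformed coordinates into each option and compare with the original:
(A) x - y  ->  (-y) - (x) = -x - y   [differs from x - y: not invariant]
(B) x^2 - y^2  ->  (-y)^2 - (x)^2 = -x^2 + y^2   [differs from x^2 - y^2: not invariant]
(C) x^2 + y^2  ->  (-y)^2 + (x)^2 = x^2 + y^2   [equals x^2 + y^2: invariant]
(D) xy  ->  (-y)(x) = -xy   [differs from xy: not invariant]

Only option (C), x^2 + y^2, is unchanged by the transformation.
Geometrically, x^2 + y^2 is the squared distance from the origin, which every rotation about the origin preserves.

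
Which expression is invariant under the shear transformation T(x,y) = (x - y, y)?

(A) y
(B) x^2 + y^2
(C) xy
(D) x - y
A

Under the shear T(x,y) = (x - y, y):
Substitute the transformed coordinates into each option and compare with the original:
(A) y  ->  (y) = y   [equals y: invariant]
(B) x^2 + y^2  ->  (x - y)^2 + (y)^2 = x^2 - 2xy + 2y^2   [differs from x^2 + y^2: not invariant]
(C) xy  ->  (x - y)(y) = xy - y^2   [differs from xy: not invariant]
(D) x - y  ->  (x - y) - (y) = x - 2y   [differs from x - y: not invariant]

Only option (A), y, is unchanged by the transformation.
A horizontal shear moves points parallel to the x-axis, so the y-coordinate (and any function of y alone) is unchanged.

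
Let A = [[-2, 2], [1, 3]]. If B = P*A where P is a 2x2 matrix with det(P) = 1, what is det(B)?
-8

By the multiplicative property of determinants, det(B) = det(P*A) = det(P) * det(A) = det(A),
so the determinant is invariant under multiplication by any determinant-1 matrix; we just need det(A).

det(A) = (-2)(3) - (2)(1) = -6 - 2 = -8

Therefore det(B) = 1 * (-8) = -8.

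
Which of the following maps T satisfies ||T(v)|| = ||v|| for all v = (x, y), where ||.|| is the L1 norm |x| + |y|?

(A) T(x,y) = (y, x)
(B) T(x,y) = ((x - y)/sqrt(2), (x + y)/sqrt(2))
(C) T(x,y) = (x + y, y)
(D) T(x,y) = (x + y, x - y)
A

A transformation preserves a norm if ||T(v)|| = ||v|| for every v; a single vector where the norm changes rules an option out.

(A) T(x,y) = (y, x): preserves the norm -- it only permutes the coordinates and/or flips signs, which leaves |x| + |y| unchanged.
(B) T(x,y) = ((x - y)/sqrt(2), (x + y)/sqrt(2)): v = (1, 0) has norm |1| + |0| = 1, but T(v) = (sqrt(2)/2, sqrt(2)/2) has norm sqrt(2) -- not preserved.
(C) T(x,y) = (x + y, y): v = (0, 1) has norm |0| + |1| = 1, but T(v) = (1, 1) has norm 2 -- not preserved.
(D) T(x,y) = (x + y, x - y): v = (1, 0) has norm |1| + |0| = 1, but T(v) = (1, 1) has norm 2 -- not preserved.

Therefore the answer is (A).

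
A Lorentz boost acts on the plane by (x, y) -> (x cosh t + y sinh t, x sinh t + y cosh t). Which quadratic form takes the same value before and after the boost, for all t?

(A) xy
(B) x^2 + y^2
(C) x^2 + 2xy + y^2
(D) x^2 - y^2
D

Write x' = x cosh t + y sinh t, y' = x sinh t + y cosh t and substitute into each option:
(A) xy: (x cosh t + y sinh t)(x sinh t + y cosh t) = xy(cosh^2 t + sinh^2 t) + (x^2 + y^2) sinh t cosh t = xy cosh 2t + (x^2 + y^2)(sinh 2t)/2   [not invariant for t != 0]
(B) x^2 + y^2: (x cosh t + y sinh t)^2 + (x sinh t + y cosh t)^2 = (x^2 + y^2)(cosh^2 t + sinh^2 t) + 4xy sinh t cosh t = (x^2 + y^2) cosh 2t + 2xy sinh 2t   [not invariant for t != 0]
(C) x^2 + 2xy + y^2: (x' + y')^2 with x' + y' = (x + y)(cosh t + sinh t) = (x + y)e^t, so it becomes (x + y)^2 e^(2t)   [not invariant for t != 0]
(D) x^2 - y^2: (x cosh t + y sinh t)^2 - (x sinh t + y cosh t)^2 = x^2(cosh^2 t - sinh^2 t) + 2xy(cosh t sinh t - sinh t cosh t) + y^2(sinh^2 t - cosh^2 t) = x^2 - y^2   [invariant, using cosh^2 t - sinh^2 t = 1]

Only (D) x^2 - y^2 is unchanged; it is the Minkowski form preserved by Lorentz boosts, just as x^2 + y^2 is preserved by ordinary rotations.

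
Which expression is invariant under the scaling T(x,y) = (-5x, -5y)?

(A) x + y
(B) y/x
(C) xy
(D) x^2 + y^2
B

Under the uniform scaling T(x,y) = (-5x, -5y):
Substitute the transformed coordinates into each option and compare with the original:
(A) x + y  ->  (-5x) + (-5y) = -5x - 5y   [differs from x + y: not invariant]
(B) y/x  ->  (-5y)/(-5x) = y/x   [equals y/x: invariant]
(C) xy  ->  (-5x)(-5y) = 25xy   [differs from xy: not invariant]
(D) x^2 + y^2  ->  (-5x)^2 + (-5y)^2 = 25x^2 + 25y^2   [differs from x^2 + y^2: not invariant]

Only option (B), y/x, is unchanged by the transformation.
The common factor -5 cancels in a ratio of coordinates, while sums, products and sums of squares pick up factors of -5 or 25.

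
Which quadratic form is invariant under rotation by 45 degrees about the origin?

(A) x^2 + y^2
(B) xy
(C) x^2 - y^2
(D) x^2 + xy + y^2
A

Rotation by 45 degrees sends (x, y) to (sqrt(2)x/2 - sqrt(2)y/2, sqrt(2)x/2 + sqrt(2)y/2).
Substitute the transformed coordinates into each option and compare with the original:
(A) x^2 + y^2  ->  (sqrt(2)x/2 - sqrt(2)y/2)^2 + (sqrt(2)x/2 + sqrt(2)y/2)^2 = x^2 + y^2   [equals x^2 + y^2: invariant]
(B) xy  ->  (sqrt(2)x/2 - sqrt(2)y/2)(sqrt(2)x/2 + sqrt(2)y/2) = x^2/2 - y^2/2   [differs from xy: not invariant]
(C) x^2 - y^2  ->  (sqrt(2)x/2 - sqrt(2)y/2)^2 - (sqrt(2)x/2 + sqrt(2)y/2)^2 = -2xy   [differs from x^2 - y^2: not invariant]
(D) x^2 + xy + y^2  ->  (sqrt(2)x/2 - sqrt(2)y/2)^2 + (sqrt(2)x/2 - sqrt(2)y/2)(sqrt(2)x/2 + sqrt(2)y/2) + (sqrt(2)x/2 + sqrt(2)y/2)^2 = 3x^2/2 + y^2/2   [differs from x^2 + xy + y^2: not invariant]

Only option (A), x^2 + y^2, is unchanged by the transformation.
x^2 + y^2 is the squared distance from the origin, which rotations preserve.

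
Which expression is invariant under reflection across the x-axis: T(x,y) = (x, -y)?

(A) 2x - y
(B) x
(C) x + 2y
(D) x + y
B

The map is reflection across the x-axis: T(x,y) = (x, -y).
Substitute the transformed coordinates into each option and compare with the original:
(A) 2x - y  ->  2(x) - (-y) = 2x + y   [differs from 2x - y: not invariant]
(B) x  ->  (x) = x   [equals x: invariant]
(C) x + 2y  ->  (x) + 2(-y) = x - 2y   [differs from x + 2y: not invariant]
(D) x + y  ->  (x) + (-y) = x - y   [differs from x + y: not invariant]

Only option (B), x, is unchanged by the transformation.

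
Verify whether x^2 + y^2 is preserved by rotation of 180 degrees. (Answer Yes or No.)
Yes

Applying rotation by 180 degrees: x' = x*cos(180 degrees) - y*sin(180 degrees) = -x, y' = x*sin(180 degrees) + y*cos(180 degrees) = -y

Substituting into x^2 + y^2:
(-x)^2 + (-y)^2
= x^2 + y^2

This equals the original expression x^2 + y^2, so it IS invariant.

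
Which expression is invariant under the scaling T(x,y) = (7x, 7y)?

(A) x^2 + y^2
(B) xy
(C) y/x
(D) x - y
C

Under the uniform scaling T(x,y) = (7x, 7y):
Substitute the transformed coordinates into each option and compare with the original:
(A) x^2 + y^2  ->  (7x)^2 + (7y)^2 = 49x^2 + 49y^2   [differs from x^2 + y^2: not invariant]
(B) xy  ->  (7x)(7y) = 49xy   [differs from xy: not invariant]
(C) y/x  ->  (7y)/(7x) = y/x   [equals y/x: invariant]
(D) x - y  ->  (7x) - (7y) = 7x - 7y   [differs from x - y: not invariant]

Only option (C), y/x, is unchanged by the transformation.
The common factor 7 cancels in a ratio of coordinates, while sums, products and sums of squares pick up factors of 7 or 49.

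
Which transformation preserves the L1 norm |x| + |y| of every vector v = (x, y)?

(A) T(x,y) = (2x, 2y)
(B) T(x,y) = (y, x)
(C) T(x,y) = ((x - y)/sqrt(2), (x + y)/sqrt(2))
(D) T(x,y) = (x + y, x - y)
B

A transformation preserves a norm if ||T(v)|| = ||v|| for every v; a single vector where the norm changes rules an option out.

(A) T(x,y) = (2x, 2y): v = (1, 0) has norm |1| + |0| = 1, but T(v) = (2, 0) has norm 2 -- not preserved.
(B) T(x,y) = (y, x): preserves the norm -- it only permutes the coordinates and/or flips signs, which leaves |x| + |y| unchanged.
(C) T(x,y) = ((x - y)/sqrt(2), (x + y)/sqrt(2)): v = (1, 0) has norm |1| + |0| = 1, but T(v) = (sqrt(2)/2, sqrt(2)/2) has norm sqrt(2) -- not preserved.
(D) T(x,y) = (x + y, x - y): v = (1, 0) has norm |1| + |0| = 1, but T(v) = (1, 1) has norm 2 -- not preserved.

Therefore the answer is (B).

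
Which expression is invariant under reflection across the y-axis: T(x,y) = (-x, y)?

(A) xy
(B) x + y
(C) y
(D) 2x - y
C

The map is reflection across the y-axis: T(x,y) = (-x, y).
Substitute the transformed coordinates into each option and compare with the original:
(A) xy  ->  (-x)(y) = -xy   [differs from xy: not invariant]
(B) x + y  ->  (-x) + (y) = -x + y   [differs from x + y: not invariant]
(C) y  ->  (y) = y   [equals y: invariant]
(D) 2x - y  ->  2(-x) - (y) = -2x - y   [differs from 2x - y: not invariant]

Only option (C), y, is unchanged by the transformation.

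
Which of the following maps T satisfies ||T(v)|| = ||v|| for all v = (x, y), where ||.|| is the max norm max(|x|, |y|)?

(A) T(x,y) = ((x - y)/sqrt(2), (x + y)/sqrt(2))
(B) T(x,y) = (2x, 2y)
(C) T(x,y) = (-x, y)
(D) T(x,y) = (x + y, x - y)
C

A transformation preserves a norm if ||T(v)|| = ||v|| for every v; a single vector where the norm changes rules an option out.

(A) T(x,y) = ((x - y)/sqrt(2), (x + y)/sqrt(2)): v = (1, 0) has norm max(|1|, |0|) = 1, but T(v) = (sqrt(2)/2, sqrt(2)/2) has norm sqrt(2)/2 -- not preserved.
(B) T(x,y) = (2x, 2y): v = (1, 0) has norm max(|1|, |0|) = 1, but T(v) = (2, 0) has norm 2 -- not preserved.
(C) T(x,y) = (-x, y): preserves the norm -- it only permutes the coordinates and/or flips signs, which leaves max(|x|, |y|) unchanged.
(D) T(x,y) = (x + y, x - y): v = (1, 1) has norm max(|1|, |1|) = 1, but T(v) = (2, 0) has norm 2 -- not preserved.

Therefore the answer is (C).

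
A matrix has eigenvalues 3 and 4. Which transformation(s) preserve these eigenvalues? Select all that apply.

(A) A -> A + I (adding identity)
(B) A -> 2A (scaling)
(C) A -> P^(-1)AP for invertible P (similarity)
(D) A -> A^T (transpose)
C and D

Eigenvalues are preserved by:
1. Similarity transformations: A -> P^(-1)AP (same characteristic polynomial)
2. Transpose: A^T has the same eigenvalues as A

Eigenvalues are NOT preserved by:
- Adding identity: eigenvalues become 3+1, 4+1
- Scaling: eigenvalues become 6, 8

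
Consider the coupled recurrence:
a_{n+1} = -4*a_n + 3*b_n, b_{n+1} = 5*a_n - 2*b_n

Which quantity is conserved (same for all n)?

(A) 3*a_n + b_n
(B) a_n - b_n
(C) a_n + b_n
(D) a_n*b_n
C

Replace a_n by a_{n+1} = -4*a_n + 3*b_n and b_n by b_{n+1} = 5*a_n - 2*b_n in each option and simplify:
(A) 3*a_n + b_n  ->  3*(-4*a_n + 3*b_n) + (5*a_n - 2*b_n) = -7*a_n + 7*b_n   [not conserved]
(B) a_n - b_n  ->  (-4*a_n + 3*b_n) - (5*a_n - 2*b_n) = -9*a_n + 5*b_n   [not conserved]
(C) a_n + b_n  ->  (-4*a_n + 3*b_n) + (5*a_n - 2*b_n) = a_n + b_n   [conserved]
(D) a_n*b_n  ->  (-4*a_n + 3*b_n)*(5*a_n - 2*b_n) = -20*a_n^2 + 23*a_n*b_n - 6*b_n^2   [not conserved]

Only (C) a_n + b_n returns to itself after one step, so it is the conserved quantity.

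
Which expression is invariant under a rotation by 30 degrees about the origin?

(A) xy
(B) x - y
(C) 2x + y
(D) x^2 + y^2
D

A rotation by 30 degrees sends (x, y) to (sqrt(3)x/2 - y/2, x/2 + sqrt(3)y/2).
Substitute the transformed coordinates into each option and compare with the original:
(A) xy  ->  (sqrt(3)x/2 - y/2)(x/2 + sqrt(3)y/2) = sqrt(3)x^2/4 + xy/2 - sqrt(3)y^2/4   [differs from xy: not invariant]
(B) x - y  ->  (sqrt(3)x/2 - y/2) - (x/2 + sqrt(3)y/2) = -x/2 + sqrt(3)x/2 - sqrt(3)y/2 - y/2   [differs from x - y: not invariant]
(C) 2x + y  ->  2(sqrt(3)x/2 - y/2) + (x/2 + sqrt(3)y/2) = x/2 + sqrt(3)x - y + sqrt(3)y/2   [differs from 2x + y: not invariant]
(D) x^2 + y^2  ->  (sqrt(3)x/2 - y/2)^2 + (x/2 + sqrt(3)y/2)^2 = x^2 + y^2   [equals x^2 + y^2: invariant]

Only option (D), x^2 + y^2, is unchanged by the transformation.
Geometrically, x^2 + y^2 is the squared distance from the origin, which every rotation about the origin preserves.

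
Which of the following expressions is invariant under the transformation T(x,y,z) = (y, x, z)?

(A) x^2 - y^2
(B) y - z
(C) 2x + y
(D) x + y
D

Apply T(x,y,z) = (y, x, z) to each option, i.e. replace (x, y, z) by the transformed coordinates.
Substitute the transformed coordinates into each option and compare with the original:
(A) x^2 - y^2  ->  (y)^2 - (x)^2 = -x^2 + y^2   [differs from x^2 - y^2: not invariant]
(B) y - z  ->  (x) - (z) = x - z   [differs from y - z: not invariant]
(C) 2x + y  ->  2(y) + (x) = x + 2y   [differs from 2x + y: not invariant]
(D) x + y  ->  (y) + (x) = x + y   [equals x + y: invariant]

Only option (D), x + y, is unchanged by the transformation.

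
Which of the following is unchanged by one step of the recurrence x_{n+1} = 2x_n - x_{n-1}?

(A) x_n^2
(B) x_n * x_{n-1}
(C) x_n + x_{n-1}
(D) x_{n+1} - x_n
D

For the recurrence x_{n+1} = 2x_n - x_{n-1}:

If x_{n+1} = 2x_n - x_{n-1}, then:
x_{n+1} - x_n = x_n - x_{n-1}
The first difference is constant throughout the sequence.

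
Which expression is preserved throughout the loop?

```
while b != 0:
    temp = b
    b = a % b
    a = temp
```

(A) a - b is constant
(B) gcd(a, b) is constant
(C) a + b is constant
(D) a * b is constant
B

A loop invariant must hold before the first iteration and be re-established by every execution of the body.

(B) gcd(a, b) is constant: One iteration replaces (a, b) by (b, a mod b). Since a mod b = a - q*b for an integer q, any common divisor of a and b divides b and a mod b, and conversely; hence gcd(b, a mod b) = gcd(a, b). For instance (34, 4) -> (4, 2) keeps gcd = 2. At exit b = 0 and a = gcd of the original inputs.

The other options fail:
(A) a - b is constant: e.g. (a, b) = (34, 4) -> (4, 2): the difference goes from 30 to 2.
(C) a + b is constant: e.g. (a, b) = (34, 4) -> (4, 2): the sum goes from 38 to 6.
(D) a * b is constant: e.g. (a, b) = (34, 4) -> (4, 2): the product goes from 136 to 8.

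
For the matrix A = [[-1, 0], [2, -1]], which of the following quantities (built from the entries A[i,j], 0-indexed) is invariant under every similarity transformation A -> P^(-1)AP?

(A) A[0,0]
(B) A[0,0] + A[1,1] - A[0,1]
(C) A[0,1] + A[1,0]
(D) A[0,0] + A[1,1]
D

A[0,0] + A[1,1] is the trace of A. By the cyclic property of the trace, tr(P^(-1)AP) = tr(APP^(-1)) = tr(A), so it is the same for every matrix similar to A.

The other combinations are not similarity invariants. For example, take P = [[1, 1], [0, 1]] (det P = 1), so P^(-1) = [[1, -1], [0, 1]] and
B = P^(-1)AP = [[-3, -2], [2, 1]].
Evaluating each option on A and on B:
(A) A[0,0]: -1 for A, -3 for B -> changes
(B) A[0,0] + A[1,1] - A[0,1]: -2 for A, 0 for B -> changes
(C) A[0,1] + A[1,0]: 2 for A, 0 for B -> changes
(D) A[0,0] + A[1,1]: -2 for A, -2 for B -> unchanged

Only (D) A[0,0] + A[1,1] = -2 survives (and it does so for every P, not just this one), so it is the invariant.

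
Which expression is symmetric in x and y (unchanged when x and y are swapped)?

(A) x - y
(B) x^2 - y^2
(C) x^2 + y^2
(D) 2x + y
C

A symmetric expression is unchanged when the variables are permuted; here the transformation to test is the swap (x, y) -> (y, x).
Substitute the transformed coordinates into each option and compare with the original:
(A) x - y  ->  (y) - (x) = -x + y   [differs from x - y: not invariant]
(B) x^2 - y^2  ->  (y)^2 - (x)^2 = -x^2 + y^2   [differs from x^2 - y^2: not invariant]
(C) x^2 + y^2  ->  (y)^2 + (x)^2 = x^2 + y^2   [equals x^2 + y^2: invariant]
(D) 2x + y  ->  2(y) + (x) = x + 2y   [differs from 2x + y: not invariant]

Only option (C), x^2 + y^2, is unchanged by the transformation.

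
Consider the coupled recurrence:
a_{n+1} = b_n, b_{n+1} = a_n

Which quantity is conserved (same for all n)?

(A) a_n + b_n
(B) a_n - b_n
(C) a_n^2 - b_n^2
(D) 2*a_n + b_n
A

Replace a_n by a_{n+1} = b_n and b_n by b_{n+1} = a_n in each option and simplify:
(A) a_n + b_n  ->  (b_n) + (a_n) = a_n + b_n   [conserved]
(B) a_n - b_n  ->  (b_n) - (a_n) = -a_n + b_n   [not conserved]
(C) a_n^2 - b_n^2  ->  (b_n)^2 - (a_n)^2 = -a_n^2 + b_n^2   [not conserved]
(D) 2*a_n + b_n  ->  2*(b_n) + (a_n) = a_n + 2*b_n   [not conserved]

Only (A) a_n + b_n returns to itself after one step, so it is the conserved quantity.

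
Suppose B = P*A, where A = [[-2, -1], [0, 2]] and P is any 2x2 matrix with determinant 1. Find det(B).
-4

By the multiplicative property of determinants, det(B) = det(P*A) = det(P) * det(A) = det(A),
so the determinant is invariant under multiplication by any determinant-1 matrix; we just need det(A).

det(A) = (-2)(2) - (-1)(0) = -4 - 0 = -4

Therefore det(B) = 1 * (-4) = -4.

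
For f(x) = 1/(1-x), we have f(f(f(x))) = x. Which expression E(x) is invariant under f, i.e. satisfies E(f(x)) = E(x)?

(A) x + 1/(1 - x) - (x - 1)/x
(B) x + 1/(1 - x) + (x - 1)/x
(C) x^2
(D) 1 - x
B

Replace x by f(x) = 1/(1 - x) in each option and simplify. As a quick numerical cross-check, also compare E(4) with E(f(4)) = E(-1/3).

(A) x + 1/(1 - x) - (x - 1)/x  ->  (1/(1 - x)) + 1/(1 - (1/(1 - x))) - ((1/(1 - x)) - 1)/(1/(1 - x)) = (x^2(1 - x) - x + (x - 1)^2)/(x(x - 1)); check: E(4) = 35/12 but E(-1/3) = -43/12.   [not invariant]
(B) x + 1/(1 - x) + (x - 1)/x  ->  (1/(1 - x)) + 1/(1 - (1/(1 - x))) + ((1/(1 - x)) - 1)/(1/(1 - x)), which simplifies back to x + 1/(1 - x) + (x - 1)/x; check: E(4) = 53/12, E(-1/3) = 53/12.   [invariant]
(C) x^2  ->  (1/(1 - x))^2 = (x - 1)^(-2); check: E(4) = 16 but E(-1/3) = 1/9.   [not invariant]
(D) 1 - x  ->  1 - (1/(1 - x)) = x/(x - 1); check: E(4) = -3 but E(-1/3) = 4/3.   [not invariant]

Only (B) is unchanged. Indeed f(f(x)) = 1/(1 - 1/(1-x)) = (1-x)/(-x) = (x-1)/x, so E(x) = x + f(x) + f(f(x)) is the sum over the whole 3-cycle; applying f just permutes the three terms cyclically (x -> f(x) -> f(f(x)) -> x), leaving the sum unchanged.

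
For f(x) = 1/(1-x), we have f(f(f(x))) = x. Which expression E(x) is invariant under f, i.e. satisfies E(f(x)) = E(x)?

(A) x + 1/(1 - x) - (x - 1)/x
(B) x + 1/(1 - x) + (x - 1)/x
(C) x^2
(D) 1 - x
B

Replace x by f(x) = 1/(1 - x) in each option and simplify. As a quick numerical cross-check, also compare E(4) with E(f(4)) = E(-1/3).

(A) x + 1/(1 - x) - (x - 1)/x  ->  (1/(1 - x)) + 1/(1 - (1/(1 - x))) - ((1/(1 - x)) - 1)/(1/(1 - x)) = (x^2(1 - x) - x + (x - 1)^2)/(x(x - 1)); check: E(4) = 35/12 but E(-1/3) = -43/12.   [not invariant]
(B) x + 1/(1 - x) + (x - 1)/x  ->  (1/(1 - x)) + 1/(1 - (1/(1 - x))) + ((1/(1 - x)) - 1)/(1/(1 - x)), which simplifies back to x + 1/(1 - x) + (x - 1)/x; check: E(4) = 53/12, E(-1/3) = 53/12.   [invariant]
(C) x^2  ->  (1/(1 - x))^2 = (x - 1)^(-2); check: E(4) = 16 but E(-1/3) = 1/9.   [not invariant]
(D) 1 - x  ->  1 - (1/(1 - x)) = x/(x - 1); check: E(4) = -3 but E(-1/3) = 4/3.   [not invariant]

Only (B) is unchanged. Indeed f(f(x)) = 1/(1 - 1/(1-x)) = (1-x)/(-x) = (x-1)/x, so E(x) = x + f(x) + f(f(x)) is the sum over the whole 3-cycle; applying f just permutes the three terms cyclically (x -> f(x) -> f(f(x)) -> x), leaving the sum unchanged.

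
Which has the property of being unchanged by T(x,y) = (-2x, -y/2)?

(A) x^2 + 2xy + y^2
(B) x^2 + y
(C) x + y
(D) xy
D

An expression E(x,y) is invariant under T if E(T(x,y)) = E(x,y). Here T(x,y) = (-2x, -y/2).
Substitute the transformed coordinates into each option and compare with the original:
(A) x^2 + 2xy + y^2  ->  (-2x)^2 + 2(-2x)(-y/2) + (-y/2)^2 = 4x^2 + 2xy + y^2/4   [differs from x^2 + 2xy + y^2: not invariant]
(B) x^2 + y  ->  (-2x)^2 + (-y/2) = 4x^2 - y/2   [differs from x^2 + y: not invariant]
(C) x + y  ->  (-2x) + (-y/2) = -2x - y/2   [differs from x + y: not invariant]
(D) xy  ->  (-2x)(-y/2) = xy   [equals xy: invariant]

Only option (D), xy, is unchanged by the transformation.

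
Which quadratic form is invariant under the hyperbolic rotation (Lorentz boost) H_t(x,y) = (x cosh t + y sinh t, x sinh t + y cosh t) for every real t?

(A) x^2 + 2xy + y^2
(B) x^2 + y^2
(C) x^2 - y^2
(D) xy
C

Write x' = x cosh t + y sinh t, y' = x sinh t + y cosh t and substitute into each option:
(A) x^2 + 2xy + y^2: (x' + y')^2 with x' + y' = (x + y)(cosh t + sinh t) = (x + y)e^t, so it becomes (x + y)^2 e^(2t)   [not invariant for t != 0]
(B) x^2 + y^2: (x cosh t + y sinh t)^2 + (x sinh t + y cosh t)^2 = (x^2 + y^2)(cosh^2 t + sinh^2 t) + 4xy sinh t cosh t = (x^2 + y^2) cosh 2t + 2xy sinh 2t   [not invariant for t != 0]
(C) x^2 - y^2: (x cosh t + y sinh t)^2 - (x sinh t + y cosh t)^2 = x^2(cosh^2 t - sinh^2 t) + 2xy(cosh t sinh t - sinh t cosh t) + y^2(sinh^2 t - cosh^2 t) = x^2 - y^2   [invariant, using cosh^2 t - sinh^2 t = 1]
(D) xy: (x cosh t + y sinh t)(x sinh t + y cosh t) = xy(cosh^2 t + sinh^2 t) + (x^2 + y^2) sinh t cosh t = xy cosh 2t + (x^2 + y^2)(sinh 2t)/2   [not invariant for t != 0]

Only (C) x^2 - y^2 is unchanged; it is the Minkowski form preserved by Lorentz boosts, just as x^2 + y^2 is preserved by ordinary rotations.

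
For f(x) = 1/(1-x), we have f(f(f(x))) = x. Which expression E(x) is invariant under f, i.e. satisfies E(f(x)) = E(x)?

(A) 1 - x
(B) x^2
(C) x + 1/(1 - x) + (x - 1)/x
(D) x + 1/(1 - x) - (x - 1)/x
C

Replace x by f(x) = 1/(1 - x) in each option and simplify. As a quick numerical cross-check, also compare E(3) with E(f(3)) = E(-1/2).

(A) 1 - x  ->  1 - (1/(1 - x)) = x/(x - 1); check: E(3) = -2 but E(-1/2) = 3/2.   [not invariant]
(B) x^2  ->  (1/(1 - x))^2 = (x - 1)^(-2); check: E(3) = 9 but E(-1/2) = 1/4.   [not invariant]
(C) x + 1/(1 - x) + (x - 1)/x  ->  (1/(1 - x)) + 1/(1 - (1/(1 - x))) + ((1/(1 - x)) - 1)/(1/(1 - x)), which simplifies back to x + 1/(1 - x) + (x - 1)/x; check: E(3) = 19/6, E(-1/2) = 19/6.   [invariant]
(D) x + 1/(1 - x) - (x - 1)/x  ->  (1/(1 - x)) + 1/(1 - (1/(1 - x))) - ((1/(1 - x)) - 1)/(1/(1 - x)) = (x^2(1 - x) - x + (x - 1)^2)/(x(x - 1)); check: E(3) = 11/6 but E(-1/2) = -17/6.   [not invariant]

Only (C) is unchanged. Indeed f(f(x)) = 1/(1 - 1/(1-x)) = (1-x)/(-x) = (x-1)/x, so E(x) = x + f(x) + f(f(x)) is the sum over the whole 3-cycle; applying f just permutes the three terms cyclically (x -> f(x) -> f(f(x)) -> x), leaving the sum unchanged.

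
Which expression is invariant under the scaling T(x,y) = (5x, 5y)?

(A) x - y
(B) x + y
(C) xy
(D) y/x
D

Under the uniform scaling T(x,y) = (5x, 5y):
Substitute the transformed coordinates into each option and compare with the original:
(A) x - y  ->  (5x) - (5y) = 5x - 5y   [differs from x - y: not invariant]
(B) x + y  ->  (5x) + (5y) = 5x + 5y   [differs from x + y: not invariant]
(C) xy  ->  (5x)(5y) = 25xy   [differs from xy: not invariant]
(D) y/x  ->  (5y)/(5x) = y/x   [equals y/x: invariant]

Only option (D), y/x, is unchanged by the transformation.
The common factor 5 cancels in a ratio of coordinates, while sums, products and sums of squares pick up factors of 5 or 25.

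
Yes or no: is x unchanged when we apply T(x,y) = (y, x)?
No

Substitute T(x,y) = (y, x) into the expression and compare with the original.

Original: x
After applying T: (y) = y

This differs from the original x (difference: -x + y), so the expression is NOT invariant.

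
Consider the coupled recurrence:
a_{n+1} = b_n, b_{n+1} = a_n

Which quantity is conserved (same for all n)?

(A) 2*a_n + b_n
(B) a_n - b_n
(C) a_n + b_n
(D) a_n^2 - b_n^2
C

Replace a_n by a_{n+1} = b_n and b_n by b_{n+1} = a_n in each option and simplify:
(A) 2*a_n + b_n  ->  2*(b_n) + (a_n) = a_n + 2*b_n   [not conserved]
(B) a_n - b_n  ->  (b_n) - (a_n) = -a_n + b_n   [not conserved]
(C) a_n + b_n  ->  (b_n) + (a_n) = a_n + b_n   [conserved]
(D) a_n^2 - b_n^2  ->  (b_n)^2 - (a_n)^2 = -a_n^2 + b_n^2   [not conserved]

Only (C) a_n + b_n returns to itself after one step, so it is the conserved quantity.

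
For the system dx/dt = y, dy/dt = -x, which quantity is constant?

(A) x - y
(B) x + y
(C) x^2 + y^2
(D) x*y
C

A first integral I satisfies dI/dt = 0 along every solution. Differentiate each option and use the equation of motion:
(A) d/dt[x - y] = y - (-x) = x + y, not identically 0
(B) d/dt[x + y] = y + (-x) = y - x, not identically 0
(C) d/dt[x^2 + y^2] = 2x*dx/dt + 2y*dy/dt = 2x*y + 2y*(-x) = 0
(D) d/dt[x*y] = (dx/dt)y + x(dy/dt) = y^2 - x^2, not identically 0

Only (C) has zero time-derivative. So x^2 + y^2 (the squared radius; trajectories are circles) is the conserved quantity.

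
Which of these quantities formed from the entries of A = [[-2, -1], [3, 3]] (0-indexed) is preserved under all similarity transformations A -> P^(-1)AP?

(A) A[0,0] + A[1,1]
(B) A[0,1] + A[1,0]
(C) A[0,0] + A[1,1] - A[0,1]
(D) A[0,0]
A

A[0,0] + A[1,1] is the trace of A. By the cyclic property of the trace, tr(P^(-1)AP) = tr(APP^(-1)) = tr(A), so it is the same for every matrix similar to A.

The other combinations are not similarity invariants. For example, take P = [[1, 2], [0, 1]] (det P = 1), so P^(-1) = [[1, -2], [0, 1]] and
B = P^(-1)AP = [[-8, -23], [3, 9]].
Evaluating each option on A and on B:
(A) A[0,0] + A[1,1]: 1 for A, 1 for B -> unchanged
(B) A[0,1] + A[1,0]: 2 for A, -20 for B -> changes
(C) A[0,0] + A[1,1] - A[0,1]: 2 for A, 24 for B -> changes
(D) A[0,0]: -2 for A, -8 for B -> changes

Only (A) A[0,0] + A[1,1] = 1 survives (and it does so for every P, not just this one), so it is the invariant.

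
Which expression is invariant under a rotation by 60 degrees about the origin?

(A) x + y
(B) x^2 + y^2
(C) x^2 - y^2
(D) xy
B

A rotation by 60 degrees sends (x, y) to (x/2 - sqrt(3)y/2, sqrt(3)x/2 + y/2).
Substitute the transformed coordinates into each option and compare with the original:
(A) x + y  ->  (x/2 - sqrt(3)y/2) + (sqrt(3)x/2 + y/2) = x/2 + sqrt(3)x/2 - sqrt(3)y/2 + y/2   [differs from x + y: not invariant]
(B) x^2 + y^2  ->  (x/2 - sqrt(3)y/2)^2 + (sqrt(3)x/2 + y/2)^2 = x^2 + y^2   [equals x^2 + y^2: invariant]
(C) x^2 - y^2  ->  (x/2 - sqrt(3)y/2)^2 - (sqrt(3)x/2 + y/2)^2 = -x^2/2 - sqrt(3)xy + y^2/2   [differs from x^2 - y^2: not invariant]
(D) xy  ->  (x/2 - sqrt(3)y/2)(sqrt(3)x/2 + y/2) = sqrt(3)x^2/4 - xy/2 - sqrt(3)y^2/4   [differs from xy: not invariant]

Only option (B), x^2 + y^2, is unchanged by the transformation.
Geometrically, x^2 + y^2 is the squared distance from the origin, which every rotation about the origin preserves.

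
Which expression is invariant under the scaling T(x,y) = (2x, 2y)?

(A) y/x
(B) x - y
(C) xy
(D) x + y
A

Under the uniform scaling T(x,y) = (2x, 2y):
Substitute the transformed coordinates into each option and compare with the original:
(A) y/x  ->  (2y)/(2x) = y/x   [equals y/x: invariant]
(B) x - y  ->  (2x) - (2y) = 2x - 2y   [differs from x - y: not invariant]
(C) xy  ->  (2x)(2y) = 4xy   [differs from xy: not invariant]
(D) x + y  ->  (2x) + (2y) = 2x + 2y   [differs from x + y: not invariant]

Only option (A), y/x, is unchanged by the transformation.
The common factor 2 cancels in a ratio of coordinates, while sums, products and sums of squares pick up factors of 2 or 4.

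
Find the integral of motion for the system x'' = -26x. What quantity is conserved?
E = (x')^2 + 26x^2

Multiply the equation by x':
x' * x'' = -26x * x'
The left side is d/dt[(x')^2/2] and the right side is d/dt[-26x^2/2], so
d/dt[(x')^2/2 + 26x^2/2] = 0, i.e. (x')^2/2 + 26x^2/2 = constant.
Multiplying by 2, the integral of motion is E = (x')^2 + 26x^2.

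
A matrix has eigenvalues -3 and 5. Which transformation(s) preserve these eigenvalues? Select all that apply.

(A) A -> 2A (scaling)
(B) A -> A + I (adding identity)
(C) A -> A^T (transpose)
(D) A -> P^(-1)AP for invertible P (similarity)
C and D

Eigenvalues are preserved by:
1. Similarity transformations: A -> P^(-1)AP (same characteristic polynomial)
2. Transpose: A^T has the same eigenvalues as A

Eigenvalues are NOT preserved by:
- Adding identity: eigenvalues become -3+1, 5+1
- Scaling: eigenvalues become -6, 10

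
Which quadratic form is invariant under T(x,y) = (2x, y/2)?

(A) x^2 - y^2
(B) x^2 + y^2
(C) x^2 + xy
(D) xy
D

T multiplies x by 2 and divides y by 2.
Substitute the transformed coordinates into each option and compare with the original:
(A) x^2 - y^2  ->  (2x)^2 - (y/2)^2 = 4x^2 - y^2/4   [differs from x^2 - y^2: not invariant]
(B) x^2 + y^2  ->  (2x)^2 + (y/2)^2 = 4x^2 + y^2/4   [differs from x^2 + y^2: not invariant]
(C) x^2 + xy  ->  (2x)^2 + (2x)(y/2) = 4x^2 + xy   [differs from x^2 + xy: not invariant]
(D) xy  ->  (2x)(y/2) = xy   [equals xy: invariant]

Only option (D), xy, is unchanged by the transformation.
The factors 2 and 1/2 cancel only in the pure product xy.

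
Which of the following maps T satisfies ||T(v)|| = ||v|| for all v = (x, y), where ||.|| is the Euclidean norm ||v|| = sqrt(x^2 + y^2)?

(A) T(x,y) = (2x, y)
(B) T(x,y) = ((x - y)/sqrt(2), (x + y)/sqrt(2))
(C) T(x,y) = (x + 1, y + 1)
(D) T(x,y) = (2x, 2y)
B

A transformation preserves a norm if ||T(v)|| = ||v|| for every v; a single vector where the norm changes rules an option out.

(A) T(x,y) = (2x, y): v = (1, 0) has norm sqrt((1)^2 + (0)^2) = 1, but T(v) = (2, 0) has norm 2 -- not preserved.
(B) T(x,y) = ((x - y)/sqrt(2), (x + y)/sqrt(2)): preserves the norm -- it is an orthogonal map (a rotation/reflection), and (sqrt(2)(x - y)/2)^2 + (sqrt(2)(x + y)/2)^2 simplifies to x^2 + y^2.
(C) T(x,y) = (x + 1, y + 1): v = (1, 0) has norm sqrt((1)^2 + (0)^2) = 1, but T(v) = (2, 1) has norm sqrt(5) -- not preserved.
(D) T(x,y) = (2x, 2y): v = (1, 0) has norm sqrt((1)^2 + (0)^2) = 1, but T(v) = (2, 0) has norm 2 -- not preserved.

Therefore the answer is (B).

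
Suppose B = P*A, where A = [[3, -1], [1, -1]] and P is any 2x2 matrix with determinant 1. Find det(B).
-2

By the multiplicative property of determinants, det(B) = det(P*A) = det(P) * det(A) = det(A),
so the determinant is invariant under multiplication by any determinant-1 matrix; we just need det(A).

det(A) = (3)(-1) - (-1)(1) = -3 - (-1) = -2

Therefore det(B) = 1 * (-2) = -2.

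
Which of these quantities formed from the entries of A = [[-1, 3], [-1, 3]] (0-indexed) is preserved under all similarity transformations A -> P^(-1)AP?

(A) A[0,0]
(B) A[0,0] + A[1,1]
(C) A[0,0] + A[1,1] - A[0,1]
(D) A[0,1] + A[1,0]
B

A[0,0] + A[1,1] is the trace of A. By the cyclic property of the trace, tr(P^(-1)AP) = tr(APP^(-1)) = tr(A), so it is the same for every matrix similar to A.

The other combinations are not similarity invariants. For example, take P = [[1, -1], [0, 1]] (det P = 1), so P^(-1) = [[1, 1], [0, 1]] and
B = P^(-1)AP = [[-2, 8], [-1, 4]].
Evaluating each option on A and on B:
(A) A[0,0]: -1 for A, -2 for B -> changes
(B) A[0,0] + A[1,1]: 2 for A, 2 for B -> unchanged
(C) A[0,0] + A[1,1] - A[0,1]: -1 for A, -6 for B -> changes
(D) A[0,1] + A[1,0]: 2 for A, 7 for B -> changes

Only (B) A[0,0] + A[1,1] = 2 survives (and it does so for every P, not just this one), so it is the invariant.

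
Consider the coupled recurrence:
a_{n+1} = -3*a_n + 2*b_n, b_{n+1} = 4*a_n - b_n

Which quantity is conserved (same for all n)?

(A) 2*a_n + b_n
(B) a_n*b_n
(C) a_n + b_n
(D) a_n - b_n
C

Replace a_n by a_{n+1} = -3*a_n + 2*b_n and b_n by b_{n+1} = 4*a_n - b_n in each option and simplify:
(A) 2*a_n + b_n  ->  2*(-3*a_n + 2*b_n) + (4*a_n - b_n) = -2*a_n + 3*b_n   [not conserved]
(B) a_n*b_n  ->  (-3*a_n + 2*b_n)*(4*a_n - b_n) = -12*a_n^2 + 11*a_n*b_n - 2*b_n^2   [not conserved]
(C) a_n + b_n  ->  (-3*a_n + 2*b_n) + (4*a_n - b_n) = a_n + b_n   [conserved]
(D) a_n - b_n  ->  (-3*a_n + 2*b_n) - (4*a_n - b_n) = -7*a_n + 3*b_n   [not conserved]

Only (C) a_n + b_n returns to itself after one step, so it is the conserved quantity.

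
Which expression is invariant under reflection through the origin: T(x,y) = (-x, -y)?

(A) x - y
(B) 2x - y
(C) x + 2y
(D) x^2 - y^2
D

The map is reflection through the origin: T(x,y) = (-x, -y).
Substitute the transformed coordinates into each option and compare with the original:
(A) x - y  ->  (-x) - (-y) = -x + y   [differs from x - y: not invariant]
(B) 2x - y  ->  2(-x) - (-y) = -2x + y   [differs from 2x - y: not invariant]
(C) x + 2y  ->  (-x) + 2(-y) = -x - 2y   [differs from x + 2y: not invariant]
(D) x^2 - y^2  ->  (-x)^2 - (-y)^2 = x^2 - y^2   [equals x^2 - y^2: invariant]

Only option (D), x^2 - y^2, is unchanged by the transformation.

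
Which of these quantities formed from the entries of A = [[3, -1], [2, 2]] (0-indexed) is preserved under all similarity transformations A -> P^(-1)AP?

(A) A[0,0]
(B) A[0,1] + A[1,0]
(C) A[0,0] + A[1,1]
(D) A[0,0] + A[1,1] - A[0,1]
C

A[0,0] + A[1,1] is the trace of A. By the cyclic property of the trace, tr(P^(-1)AP) = tr(APP^(-1)) = tr(A), so it is the same for every matrix similar to A.

The other combinations are not similarity invariants. For example, take P = [[1, 1], [0, 1]] (det P = 1), so P^(-1) = [[1, -1], [0, 1]] and
B = P^(-1)AP = [[1, -2], [2, 4]].
Evaluating each option on A and on B:
(A) A[0,0]: 3 for A, 1 for B -> changes
(B) A[0,1] + A[1,0]: 1 for A, 0 for B -> changes
(C) A[0,0] + A[1,1]: 5 for A, 5 for B -> unchanged
(D) A[0,0] + A[1,1] - A[0,1]: 6 for A, 7 for B -> changes

Only (C) A[0,0] + A[1,1] = 5 survives (and it does so for every P, not just this one), so it is the invariant.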